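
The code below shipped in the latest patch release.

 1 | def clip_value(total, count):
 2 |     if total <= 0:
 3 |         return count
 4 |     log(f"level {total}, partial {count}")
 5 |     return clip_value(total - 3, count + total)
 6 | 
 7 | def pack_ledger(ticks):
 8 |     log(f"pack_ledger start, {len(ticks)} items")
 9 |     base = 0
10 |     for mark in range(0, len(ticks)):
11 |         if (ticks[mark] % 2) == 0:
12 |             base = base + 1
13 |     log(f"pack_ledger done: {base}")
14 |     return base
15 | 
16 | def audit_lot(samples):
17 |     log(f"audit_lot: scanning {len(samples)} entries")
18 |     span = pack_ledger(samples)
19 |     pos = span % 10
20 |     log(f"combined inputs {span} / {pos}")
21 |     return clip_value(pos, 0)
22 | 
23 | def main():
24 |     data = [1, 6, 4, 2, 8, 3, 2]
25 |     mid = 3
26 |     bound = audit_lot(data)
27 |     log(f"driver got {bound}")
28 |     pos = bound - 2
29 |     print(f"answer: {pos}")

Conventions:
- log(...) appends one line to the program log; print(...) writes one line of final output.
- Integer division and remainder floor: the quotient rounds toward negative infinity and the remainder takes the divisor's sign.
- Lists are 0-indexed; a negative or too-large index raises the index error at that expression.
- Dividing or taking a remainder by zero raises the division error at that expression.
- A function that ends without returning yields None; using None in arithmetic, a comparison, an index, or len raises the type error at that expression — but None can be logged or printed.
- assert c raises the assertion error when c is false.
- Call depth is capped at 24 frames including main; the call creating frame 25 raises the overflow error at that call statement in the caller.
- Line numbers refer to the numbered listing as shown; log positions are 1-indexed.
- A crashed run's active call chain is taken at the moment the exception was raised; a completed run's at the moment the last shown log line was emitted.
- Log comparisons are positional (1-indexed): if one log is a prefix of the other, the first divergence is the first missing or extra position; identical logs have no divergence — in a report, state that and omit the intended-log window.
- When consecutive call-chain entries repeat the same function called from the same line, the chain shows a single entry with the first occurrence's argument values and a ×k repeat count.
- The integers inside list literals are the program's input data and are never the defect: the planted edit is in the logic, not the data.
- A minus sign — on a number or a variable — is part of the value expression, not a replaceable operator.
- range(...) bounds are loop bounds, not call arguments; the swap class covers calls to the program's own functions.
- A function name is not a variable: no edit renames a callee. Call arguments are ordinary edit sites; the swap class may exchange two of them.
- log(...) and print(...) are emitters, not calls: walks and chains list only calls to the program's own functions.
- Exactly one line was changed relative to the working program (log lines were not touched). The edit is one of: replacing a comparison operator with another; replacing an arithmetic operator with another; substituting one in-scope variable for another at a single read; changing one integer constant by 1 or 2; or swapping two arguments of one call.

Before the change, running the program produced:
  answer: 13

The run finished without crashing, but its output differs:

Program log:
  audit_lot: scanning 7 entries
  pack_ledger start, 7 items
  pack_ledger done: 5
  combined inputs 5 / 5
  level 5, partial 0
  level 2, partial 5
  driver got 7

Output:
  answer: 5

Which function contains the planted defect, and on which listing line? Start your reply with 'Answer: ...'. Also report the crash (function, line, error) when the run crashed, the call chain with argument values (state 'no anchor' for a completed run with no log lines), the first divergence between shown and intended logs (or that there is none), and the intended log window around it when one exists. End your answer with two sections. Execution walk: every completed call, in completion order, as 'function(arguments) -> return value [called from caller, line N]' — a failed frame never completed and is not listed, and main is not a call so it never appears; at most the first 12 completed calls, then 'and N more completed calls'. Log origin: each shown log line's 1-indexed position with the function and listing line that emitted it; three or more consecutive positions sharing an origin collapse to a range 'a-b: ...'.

Answer: the defect is in clip_value at line 5.
Key fact: At log position 6 the runs split — shown 'level 2, partial 5', but the working version logs 'level 4, partial 5'.
Call chain: main.
First divergence: position 6 — shown 'level 2, partial 5', intended 'level 4, partial 5'.
Intended log window:
  4: combined inputs 5 / 5
  5: level 5, partial 0
  6: level 4, partial 5
  7: level 3, partial 9
Execution walk:
  pack_ledger([1, 6, 4, 2, 8, 3, 2]) -> 5  [called from audit_lot, line 18]
  clip_value(-1, 7) -> 7  [called from clip_value, line 5]
  clip_value(2, 5) -> 7  [called from clip_value, line 5]
  clip_value(5, 0) -> 7  [called from audit_lot, line 21]
  audit_lot([1, 6, 4, 2, 8, 3, 2]) -> 7  [called from main, line 26]
Log origin:
  1: logged in audit_lot at line 17
  2: logged in pack_ledger at line 8
  3: logged in pack_ledger at line 13
  4: logged in audit_lot at line 20
  5: logged in clip_value at line 4
  6: logged in clip_value at line 4
  7: logged in main at line 27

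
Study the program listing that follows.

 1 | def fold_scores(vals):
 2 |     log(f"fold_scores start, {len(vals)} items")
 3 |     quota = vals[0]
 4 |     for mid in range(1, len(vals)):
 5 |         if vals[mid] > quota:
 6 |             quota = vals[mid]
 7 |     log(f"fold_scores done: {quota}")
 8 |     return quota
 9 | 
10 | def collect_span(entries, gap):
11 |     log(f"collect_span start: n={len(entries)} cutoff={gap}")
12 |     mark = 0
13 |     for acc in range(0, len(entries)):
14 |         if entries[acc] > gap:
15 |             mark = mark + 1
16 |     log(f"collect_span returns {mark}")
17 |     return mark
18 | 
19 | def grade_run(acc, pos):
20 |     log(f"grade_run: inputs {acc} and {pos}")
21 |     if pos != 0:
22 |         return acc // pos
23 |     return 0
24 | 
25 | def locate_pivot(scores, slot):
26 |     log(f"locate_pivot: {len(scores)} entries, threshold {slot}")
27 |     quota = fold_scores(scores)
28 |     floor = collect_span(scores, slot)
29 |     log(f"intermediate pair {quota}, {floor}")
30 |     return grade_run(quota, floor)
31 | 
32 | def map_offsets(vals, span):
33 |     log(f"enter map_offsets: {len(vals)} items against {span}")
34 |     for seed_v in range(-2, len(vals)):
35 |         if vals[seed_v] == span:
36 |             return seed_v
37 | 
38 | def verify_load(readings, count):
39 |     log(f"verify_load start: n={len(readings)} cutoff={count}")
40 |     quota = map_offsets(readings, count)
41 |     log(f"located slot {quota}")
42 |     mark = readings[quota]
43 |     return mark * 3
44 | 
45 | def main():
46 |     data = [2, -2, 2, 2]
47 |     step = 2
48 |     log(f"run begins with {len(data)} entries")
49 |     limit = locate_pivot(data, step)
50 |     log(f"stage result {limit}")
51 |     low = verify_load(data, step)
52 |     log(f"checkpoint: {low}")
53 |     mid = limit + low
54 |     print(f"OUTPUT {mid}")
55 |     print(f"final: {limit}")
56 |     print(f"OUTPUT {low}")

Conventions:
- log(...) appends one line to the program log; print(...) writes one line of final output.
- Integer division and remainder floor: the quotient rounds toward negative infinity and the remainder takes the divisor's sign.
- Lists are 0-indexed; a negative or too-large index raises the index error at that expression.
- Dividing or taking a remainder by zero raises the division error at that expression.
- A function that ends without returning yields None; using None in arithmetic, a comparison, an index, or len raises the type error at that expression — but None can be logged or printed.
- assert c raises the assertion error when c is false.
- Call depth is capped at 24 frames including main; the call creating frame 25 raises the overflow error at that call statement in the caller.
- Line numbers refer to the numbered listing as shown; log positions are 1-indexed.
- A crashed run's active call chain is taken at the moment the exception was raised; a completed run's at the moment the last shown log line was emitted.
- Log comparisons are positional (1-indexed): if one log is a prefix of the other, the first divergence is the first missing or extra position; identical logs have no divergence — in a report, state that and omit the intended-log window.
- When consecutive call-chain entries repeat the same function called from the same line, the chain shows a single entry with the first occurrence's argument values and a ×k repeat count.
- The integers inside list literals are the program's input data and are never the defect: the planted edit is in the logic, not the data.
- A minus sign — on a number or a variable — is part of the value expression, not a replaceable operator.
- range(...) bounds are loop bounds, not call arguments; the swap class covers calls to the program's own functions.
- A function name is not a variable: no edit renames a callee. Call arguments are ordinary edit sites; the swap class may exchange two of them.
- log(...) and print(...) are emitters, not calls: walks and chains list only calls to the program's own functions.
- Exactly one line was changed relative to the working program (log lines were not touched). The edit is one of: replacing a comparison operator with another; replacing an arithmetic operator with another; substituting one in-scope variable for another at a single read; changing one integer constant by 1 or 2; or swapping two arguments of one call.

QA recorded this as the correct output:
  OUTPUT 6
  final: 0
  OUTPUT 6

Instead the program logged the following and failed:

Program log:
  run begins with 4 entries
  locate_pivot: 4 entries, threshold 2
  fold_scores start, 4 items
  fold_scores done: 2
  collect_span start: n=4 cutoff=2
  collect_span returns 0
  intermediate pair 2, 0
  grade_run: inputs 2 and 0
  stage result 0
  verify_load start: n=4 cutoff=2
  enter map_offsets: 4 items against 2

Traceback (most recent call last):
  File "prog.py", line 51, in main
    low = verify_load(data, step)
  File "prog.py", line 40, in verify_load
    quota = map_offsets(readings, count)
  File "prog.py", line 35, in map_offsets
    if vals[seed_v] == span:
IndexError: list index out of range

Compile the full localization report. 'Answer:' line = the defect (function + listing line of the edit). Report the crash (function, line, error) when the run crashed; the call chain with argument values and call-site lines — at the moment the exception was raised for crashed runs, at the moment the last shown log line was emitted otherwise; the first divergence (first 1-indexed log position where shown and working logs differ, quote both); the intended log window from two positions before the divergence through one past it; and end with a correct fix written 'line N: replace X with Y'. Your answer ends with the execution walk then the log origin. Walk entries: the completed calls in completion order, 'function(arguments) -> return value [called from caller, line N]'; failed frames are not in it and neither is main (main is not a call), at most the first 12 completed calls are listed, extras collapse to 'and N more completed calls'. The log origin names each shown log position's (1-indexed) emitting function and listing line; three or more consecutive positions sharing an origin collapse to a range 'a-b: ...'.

Answer: the defect is in map_offsets at line 34.
The tell: After 11 matching log lines the faulty run goes silent, while the working version continues with 'located slot 0'.
Crash: map_offsets, line 35, IndexError.
Call chain: main -> verify_load([2, -2, 2, 2], 2) (called at line 51) -> map_offsets([2, -2, 2, 2], 2) (called at line 40).
First divergence: position 12 (shown log ended at 11 lines; the working version continues: 'located slot 0').
Intended log window:
  10: verify_load start: n=4 cutoff=2
  11: enter map_offsets: 4 items against 2
  12: located slot 0
  13: checkpoint: 6
Execution walk:
  fold_scores([2, -2, 2, 2]) -> 2  [called from locate_pivot, line 27]
  collect_span([2, -2, 2, 2], 2) -> 0  [called from locate_pivot, line 28]
  grade_run(2, 0) -> 0  [called from locate_pivot, line 30]
  locate_pivot([2, -2, 2, 2], 2) -> 0  [called from main, line 49]
Log line origins:
  1: from main, line 48
  2: from locate_pivot, line 26
  3: from fold_scores, line 2
  4: from fold_scores, line 7
  5: from collect_span, line 11
  6: from collect_span, line 16
  7: from locate_pivot, line 29
  8: from grade_run, line 20
  9: from main, line 50
  10: from verify_load, line 39
  11: from map_offsets, line 33
A correct fix: line 34: replace `-2` with `0`.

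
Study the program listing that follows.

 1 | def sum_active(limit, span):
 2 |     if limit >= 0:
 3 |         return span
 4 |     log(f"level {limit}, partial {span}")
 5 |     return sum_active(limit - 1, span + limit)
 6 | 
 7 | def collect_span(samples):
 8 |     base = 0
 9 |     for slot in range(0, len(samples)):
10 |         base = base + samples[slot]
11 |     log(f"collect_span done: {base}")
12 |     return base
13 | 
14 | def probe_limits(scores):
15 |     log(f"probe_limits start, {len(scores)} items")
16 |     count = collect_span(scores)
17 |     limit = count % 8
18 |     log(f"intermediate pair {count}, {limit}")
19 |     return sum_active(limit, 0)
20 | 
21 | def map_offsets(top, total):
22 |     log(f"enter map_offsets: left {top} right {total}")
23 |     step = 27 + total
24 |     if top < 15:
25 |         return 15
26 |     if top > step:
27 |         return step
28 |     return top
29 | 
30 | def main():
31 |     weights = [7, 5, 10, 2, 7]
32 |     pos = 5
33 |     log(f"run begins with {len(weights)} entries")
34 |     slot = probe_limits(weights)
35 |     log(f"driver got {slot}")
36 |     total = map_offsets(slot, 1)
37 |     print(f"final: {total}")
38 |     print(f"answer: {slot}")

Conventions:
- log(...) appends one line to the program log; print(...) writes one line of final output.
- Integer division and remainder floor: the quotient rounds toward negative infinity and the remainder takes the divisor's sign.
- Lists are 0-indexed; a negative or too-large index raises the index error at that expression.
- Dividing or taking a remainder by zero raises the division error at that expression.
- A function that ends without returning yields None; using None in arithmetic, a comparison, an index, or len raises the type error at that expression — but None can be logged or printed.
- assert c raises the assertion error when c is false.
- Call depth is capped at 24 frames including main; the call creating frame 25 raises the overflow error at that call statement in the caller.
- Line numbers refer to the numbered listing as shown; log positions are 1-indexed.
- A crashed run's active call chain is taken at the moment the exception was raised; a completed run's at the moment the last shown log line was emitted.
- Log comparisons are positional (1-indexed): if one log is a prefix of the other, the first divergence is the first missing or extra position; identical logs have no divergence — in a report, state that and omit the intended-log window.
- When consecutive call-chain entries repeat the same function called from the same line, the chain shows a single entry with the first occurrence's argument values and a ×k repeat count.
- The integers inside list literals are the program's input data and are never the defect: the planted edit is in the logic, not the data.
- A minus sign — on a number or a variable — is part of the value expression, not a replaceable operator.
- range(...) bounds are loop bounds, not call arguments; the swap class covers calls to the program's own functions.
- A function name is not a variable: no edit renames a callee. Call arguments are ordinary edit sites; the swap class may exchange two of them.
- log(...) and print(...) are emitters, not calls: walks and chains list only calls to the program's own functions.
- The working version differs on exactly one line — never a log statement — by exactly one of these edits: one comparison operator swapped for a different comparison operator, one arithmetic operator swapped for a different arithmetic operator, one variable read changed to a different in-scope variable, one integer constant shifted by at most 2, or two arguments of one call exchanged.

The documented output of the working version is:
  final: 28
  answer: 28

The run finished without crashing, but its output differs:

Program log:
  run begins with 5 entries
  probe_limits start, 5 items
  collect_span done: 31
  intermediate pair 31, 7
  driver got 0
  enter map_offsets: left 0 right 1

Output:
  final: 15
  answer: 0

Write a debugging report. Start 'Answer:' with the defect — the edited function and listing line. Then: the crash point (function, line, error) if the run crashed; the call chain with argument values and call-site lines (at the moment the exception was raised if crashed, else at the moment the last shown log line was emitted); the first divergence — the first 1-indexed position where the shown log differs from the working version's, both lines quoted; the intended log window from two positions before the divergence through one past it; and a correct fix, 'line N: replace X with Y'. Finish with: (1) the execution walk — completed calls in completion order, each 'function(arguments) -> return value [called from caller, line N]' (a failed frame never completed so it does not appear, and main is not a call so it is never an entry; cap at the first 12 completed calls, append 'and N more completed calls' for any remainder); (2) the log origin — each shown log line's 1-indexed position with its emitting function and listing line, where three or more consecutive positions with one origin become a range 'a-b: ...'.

Answer: the defect is in sum_active at line 2.
Key observation: Position 5 is the first bad log line: 'driver got 0' should read 'level 7, partial 0'.
Call chain: main -> map_offsets(0, 1) (called at line 36).
First divergence: position 5; shown 'driver got 0' vs intended 'level 7, partial 0'.
Intended log window:
  3: collect_span done: 31
  4: intermediate pair 31, 7
  5: level 7, partial 0
  6: level 6, partial 7
Execution walk:
  collect_span([7, 5, 10, 2, 7]) -> 31  [called from probe_limits, line 16]
  sum_active(7, 0) -> 0  [called from probe_limits, line 19]
  probe_limits([7, 5, 10, 2, 7]) -> 0  [called from main, line 34]
  map_offsets(0, 1) -> 15  [called from main, line 36]
Log line origins:
  1: emitted by main (line 33)
  2: emitted by probe_limits (line 15)
  3: emitted by collect_span (line 11)
  4: emitted by probe_limits (line 18)
  5: emitted by main (line 35)
  6: emitted by map_offsets (line 22)
A correct fix: line 2: replace `>=` with `<=`.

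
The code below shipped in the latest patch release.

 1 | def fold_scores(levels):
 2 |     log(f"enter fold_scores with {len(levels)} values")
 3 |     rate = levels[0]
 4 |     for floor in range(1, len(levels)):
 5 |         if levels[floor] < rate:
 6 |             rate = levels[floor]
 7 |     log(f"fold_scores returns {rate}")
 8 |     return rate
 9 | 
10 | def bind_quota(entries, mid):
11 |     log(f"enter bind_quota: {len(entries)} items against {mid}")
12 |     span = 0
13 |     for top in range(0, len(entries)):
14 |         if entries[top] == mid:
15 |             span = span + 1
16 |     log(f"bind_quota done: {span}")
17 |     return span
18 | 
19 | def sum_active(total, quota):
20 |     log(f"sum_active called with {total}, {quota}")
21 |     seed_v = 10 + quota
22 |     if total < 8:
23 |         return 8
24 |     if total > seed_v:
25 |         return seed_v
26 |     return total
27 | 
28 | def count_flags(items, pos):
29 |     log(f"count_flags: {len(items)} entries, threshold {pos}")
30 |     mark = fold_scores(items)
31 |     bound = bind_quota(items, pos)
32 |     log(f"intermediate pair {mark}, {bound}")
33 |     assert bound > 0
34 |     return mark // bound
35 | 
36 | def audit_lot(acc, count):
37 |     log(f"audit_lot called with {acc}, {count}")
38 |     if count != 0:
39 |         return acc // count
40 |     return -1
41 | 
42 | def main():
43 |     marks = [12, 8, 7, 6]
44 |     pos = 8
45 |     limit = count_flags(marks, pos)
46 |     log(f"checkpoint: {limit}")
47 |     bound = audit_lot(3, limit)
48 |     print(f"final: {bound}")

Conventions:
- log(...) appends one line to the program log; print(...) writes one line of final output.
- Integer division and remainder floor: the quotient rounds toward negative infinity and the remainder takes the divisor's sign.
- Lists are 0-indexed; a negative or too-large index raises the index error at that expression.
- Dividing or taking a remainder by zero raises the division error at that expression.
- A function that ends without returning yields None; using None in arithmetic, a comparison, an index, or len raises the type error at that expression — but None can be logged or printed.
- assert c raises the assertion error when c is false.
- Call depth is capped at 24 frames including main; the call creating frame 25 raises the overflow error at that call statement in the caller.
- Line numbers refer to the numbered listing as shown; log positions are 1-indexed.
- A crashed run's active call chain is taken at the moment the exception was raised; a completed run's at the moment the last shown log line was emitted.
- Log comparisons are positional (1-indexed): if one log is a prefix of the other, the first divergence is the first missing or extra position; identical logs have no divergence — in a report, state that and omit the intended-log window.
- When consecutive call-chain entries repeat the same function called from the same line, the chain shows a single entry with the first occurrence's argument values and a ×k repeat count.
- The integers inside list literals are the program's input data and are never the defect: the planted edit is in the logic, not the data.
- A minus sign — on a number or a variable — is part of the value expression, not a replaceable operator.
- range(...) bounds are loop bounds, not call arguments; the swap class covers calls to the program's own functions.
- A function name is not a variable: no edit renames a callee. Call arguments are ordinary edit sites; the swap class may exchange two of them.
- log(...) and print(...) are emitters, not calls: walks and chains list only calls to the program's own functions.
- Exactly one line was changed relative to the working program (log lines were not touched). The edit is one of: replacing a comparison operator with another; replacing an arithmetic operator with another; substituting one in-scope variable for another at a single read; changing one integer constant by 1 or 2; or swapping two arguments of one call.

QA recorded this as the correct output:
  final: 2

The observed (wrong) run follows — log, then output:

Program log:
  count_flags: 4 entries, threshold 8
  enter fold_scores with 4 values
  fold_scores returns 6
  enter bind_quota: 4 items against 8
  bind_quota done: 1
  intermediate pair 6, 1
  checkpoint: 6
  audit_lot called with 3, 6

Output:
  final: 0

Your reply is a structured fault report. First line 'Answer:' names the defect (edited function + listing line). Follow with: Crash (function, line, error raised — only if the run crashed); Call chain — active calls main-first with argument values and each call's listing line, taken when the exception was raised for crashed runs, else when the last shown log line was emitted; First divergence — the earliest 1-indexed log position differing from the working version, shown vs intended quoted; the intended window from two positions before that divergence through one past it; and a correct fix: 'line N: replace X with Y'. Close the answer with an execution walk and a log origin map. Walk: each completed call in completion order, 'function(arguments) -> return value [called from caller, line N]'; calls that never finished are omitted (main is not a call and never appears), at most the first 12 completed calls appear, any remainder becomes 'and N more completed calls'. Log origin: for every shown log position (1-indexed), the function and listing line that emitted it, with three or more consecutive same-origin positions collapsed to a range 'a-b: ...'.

Answer: the defect is in main at line 47.
Key observation: Position 8 is the first bad log line: 'audit_lot called with 3, 6' should read 'audit_lot called with 6, 3'.
Call chain: main -> audit_lot(3, 6) (called at line 47).
First divergence: position 8 — shown 'audit_lot called with 3, 6', intended 'audit_lot called with 6, 3'.
Intended log window:
  6: intermediate pair 6, 1
  7: checkpoint: 6
  8: audit_lot called with 6, 3
Execution walk:
  fold_scores([12, 8, 7, 6]) -> 6  [called from count_flags, line 30]
  bind_quota([12, 8, 7, 6], 8) -> 1  [called from count_flags, line 31]
  count_flags([12, 8, 7, 6], 8) -> 6  [called from main, line 45]
  audit_lot(3, 6) -> 0  [called from main, line 47]
Log origins:
  1: from count_flags, line 29
  2: from fold_scores, line 2
  3: from fold_scores, line 7
  4: from bind_quota, line 11
  5: from bind_quota, line 16
  6: from count_flags, line 32
  7: from main, line 46
  8: from audit_lot, line 37
A correct fix: line 47: replace `audit_lot(3, limit)` with `audit_lot(limit, 3)`.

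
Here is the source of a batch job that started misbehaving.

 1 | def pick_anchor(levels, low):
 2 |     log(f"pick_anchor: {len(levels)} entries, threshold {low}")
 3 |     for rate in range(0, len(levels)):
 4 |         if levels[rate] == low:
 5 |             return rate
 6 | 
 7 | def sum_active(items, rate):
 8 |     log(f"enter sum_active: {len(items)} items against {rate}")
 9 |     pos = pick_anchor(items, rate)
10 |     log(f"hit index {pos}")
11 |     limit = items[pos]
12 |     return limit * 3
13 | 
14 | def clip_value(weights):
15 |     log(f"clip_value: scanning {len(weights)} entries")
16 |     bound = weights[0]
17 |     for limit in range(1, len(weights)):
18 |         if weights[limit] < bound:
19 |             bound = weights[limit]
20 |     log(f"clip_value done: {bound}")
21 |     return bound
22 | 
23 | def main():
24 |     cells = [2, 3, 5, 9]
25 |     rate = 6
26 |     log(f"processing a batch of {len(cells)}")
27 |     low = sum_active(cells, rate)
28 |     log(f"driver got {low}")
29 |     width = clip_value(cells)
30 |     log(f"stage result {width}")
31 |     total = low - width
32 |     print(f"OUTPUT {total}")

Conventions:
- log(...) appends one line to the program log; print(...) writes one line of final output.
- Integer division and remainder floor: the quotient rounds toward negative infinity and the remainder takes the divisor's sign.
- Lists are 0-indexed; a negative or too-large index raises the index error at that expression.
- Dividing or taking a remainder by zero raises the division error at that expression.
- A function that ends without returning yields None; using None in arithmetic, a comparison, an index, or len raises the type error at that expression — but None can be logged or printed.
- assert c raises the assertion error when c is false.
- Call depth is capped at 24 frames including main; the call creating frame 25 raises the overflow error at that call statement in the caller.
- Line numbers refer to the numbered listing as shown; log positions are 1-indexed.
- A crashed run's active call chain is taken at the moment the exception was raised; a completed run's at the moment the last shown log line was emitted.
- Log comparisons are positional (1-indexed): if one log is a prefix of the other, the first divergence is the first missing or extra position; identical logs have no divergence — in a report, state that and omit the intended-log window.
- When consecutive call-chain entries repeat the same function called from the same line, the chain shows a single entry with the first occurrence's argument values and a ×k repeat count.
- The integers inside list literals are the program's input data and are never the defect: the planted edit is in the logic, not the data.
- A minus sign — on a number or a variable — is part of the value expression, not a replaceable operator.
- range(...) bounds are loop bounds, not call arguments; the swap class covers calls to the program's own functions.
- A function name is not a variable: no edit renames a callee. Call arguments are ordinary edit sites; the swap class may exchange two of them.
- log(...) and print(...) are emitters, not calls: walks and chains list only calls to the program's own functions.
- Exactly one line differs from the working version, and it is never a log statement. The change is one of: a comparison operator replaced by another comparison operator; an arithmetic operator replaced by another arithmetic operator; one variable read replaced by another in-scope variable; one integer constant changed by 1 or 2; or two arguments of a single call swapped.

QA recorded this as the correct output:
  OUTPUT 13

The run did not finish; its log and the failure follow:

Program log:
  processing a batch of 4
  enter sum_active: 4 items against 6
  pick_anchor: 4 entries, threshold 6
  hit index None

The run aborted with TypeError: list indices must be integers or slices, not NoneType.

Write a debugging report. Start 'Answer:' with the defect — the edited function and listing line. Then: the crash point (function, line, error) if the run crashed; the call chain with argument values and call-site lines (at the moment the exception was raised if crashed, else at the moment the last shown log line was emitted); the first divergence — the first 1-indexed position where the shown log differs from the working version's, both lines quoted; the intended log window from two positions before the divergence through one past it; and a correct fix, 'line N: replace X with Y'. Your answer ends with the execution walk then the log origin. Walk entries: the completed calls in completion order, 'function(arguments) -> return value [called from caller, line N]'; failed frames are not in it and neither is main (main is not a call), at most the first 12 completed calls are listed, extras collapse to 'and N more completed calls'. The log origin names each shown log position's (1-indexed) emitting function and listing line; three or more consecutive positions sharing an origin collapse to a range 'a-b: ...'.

Answer: the defect is in main at line 25.
Core observation: Everything matches until log position 2, which reads 'enter sum_active: 4 items against 6' in place of 'enter sum_active: 4 items against 5'.
Crash: sum_active, line 11, TypeError.
Call chain: main -> sum_active([2, 3, 5, 9], 6) (called at line 27).
First divergence: position 2 — the shown line 'enter sum_active: 4 items against 6' should read 'enter sum_active: 4 items against 5'.
Intended log window:
  1: processing a batch of 4
  2: enter sum_active: 4 items against 5
  3: pick_anchor: 4 entries, threshold 5
Execution walk:
  pick_anchor([2, 3, 5, 9], 6) -> None  [called from sum_active, line 9]
Log origin:
  1: from main, line 26
  2: from sum_active, line 8
  3: from pick_anchor, line 2
  4: from sum_active, line 10
A correct fix: line 25: replace `6` with `5`.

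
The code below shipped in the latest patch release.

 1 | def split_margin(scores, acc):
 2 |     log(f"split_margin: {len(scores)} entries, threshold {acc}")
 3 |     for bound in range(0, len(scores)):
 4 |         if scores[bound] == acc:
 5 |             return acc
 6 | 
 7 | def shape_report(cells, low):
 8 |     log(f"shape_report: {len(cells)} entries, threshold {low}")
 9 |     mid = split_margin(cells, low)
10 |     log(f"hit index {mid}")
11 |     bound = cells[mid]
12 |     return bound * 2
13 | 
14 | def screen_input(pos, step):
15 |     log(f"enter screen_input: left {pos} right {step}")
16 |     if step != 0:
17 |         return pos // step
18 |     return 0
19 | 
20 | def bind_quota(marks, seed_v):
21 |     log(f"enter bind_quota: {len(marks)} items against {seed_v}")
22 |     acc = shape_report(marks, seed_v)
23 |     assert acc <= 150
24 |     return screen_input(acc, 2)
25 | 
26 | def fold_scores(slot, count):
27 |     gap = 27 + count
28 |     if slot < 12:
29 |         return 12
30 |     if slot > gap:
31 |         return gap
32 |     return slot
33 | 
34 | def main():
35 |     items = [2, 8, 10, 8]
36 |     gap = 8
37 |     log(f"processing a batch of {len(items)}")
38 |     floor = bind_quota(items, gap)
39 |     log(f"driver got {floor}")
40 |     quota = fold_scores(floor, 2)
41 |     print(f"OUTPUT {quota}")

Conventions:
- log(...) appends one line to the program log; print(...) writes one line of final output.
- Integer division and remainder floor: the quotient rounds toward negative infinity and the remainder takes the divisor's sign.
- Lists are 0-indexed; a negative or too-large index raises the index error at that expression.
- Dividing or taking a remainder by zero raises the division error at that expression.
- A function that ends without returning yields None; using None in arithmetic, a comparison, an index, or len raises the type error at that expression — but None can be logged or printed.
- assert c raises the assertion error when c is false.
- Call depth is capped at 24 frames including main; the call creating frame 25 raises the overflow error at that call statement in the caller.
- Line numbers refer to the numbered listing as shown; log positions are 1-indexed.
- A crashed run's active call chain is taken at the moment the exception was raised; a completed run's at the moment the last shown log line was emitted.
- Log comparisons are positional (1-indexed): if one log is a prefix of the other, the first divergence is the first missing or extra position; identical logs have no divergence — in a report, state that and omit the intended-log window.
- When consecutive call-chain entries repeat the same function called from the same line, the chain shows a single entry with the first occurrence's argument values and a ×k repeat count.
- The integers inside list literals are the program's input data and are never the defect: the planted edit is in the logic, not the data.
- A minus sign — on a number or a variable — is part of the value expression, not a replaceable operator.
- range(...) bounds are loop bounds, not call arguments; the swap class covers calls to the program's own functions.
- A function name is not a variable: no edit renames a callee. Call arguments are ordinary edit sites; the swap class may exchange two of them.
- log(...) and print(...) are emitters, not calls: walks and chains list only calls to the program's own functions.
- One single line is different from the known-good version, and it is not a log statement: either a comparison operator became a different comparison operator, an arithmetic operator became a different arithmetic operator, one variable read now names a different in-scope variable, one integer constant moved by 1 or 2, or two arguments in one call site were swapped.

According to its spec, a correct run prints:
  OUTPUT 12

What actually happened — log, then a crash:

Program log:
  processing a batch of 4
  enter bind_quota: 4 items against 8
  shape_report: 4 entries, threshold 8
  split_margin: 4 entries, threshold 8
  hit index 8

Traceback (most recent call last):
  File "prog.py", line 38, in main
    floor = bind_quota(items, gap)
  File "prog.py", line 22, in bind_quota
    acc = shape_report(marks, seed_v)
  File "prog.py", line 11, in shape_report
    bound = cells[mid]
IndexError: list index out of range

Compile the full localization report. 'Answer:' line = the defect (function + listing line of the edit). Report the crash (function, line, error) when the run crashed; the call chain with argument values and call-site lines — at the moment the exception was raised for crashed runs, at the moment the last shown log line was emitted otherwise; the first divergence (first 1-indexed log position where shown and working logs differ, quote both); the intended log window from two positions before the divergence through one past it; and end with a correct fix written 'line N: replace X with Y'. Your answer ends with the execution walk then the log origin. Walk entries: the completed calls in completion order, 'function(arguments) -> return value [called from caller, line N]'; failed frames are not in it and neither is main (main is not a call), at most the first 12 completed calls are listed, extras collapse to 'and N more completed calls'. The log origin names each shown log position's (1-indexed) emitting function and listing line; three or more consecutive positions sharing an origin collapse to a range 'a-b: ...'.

Answer: the defect is in split_margin at line 5.
The tell: Everything matches until log position 5, which reads 'hit index 8' in place of 'hit index 1'.
Crash: shape_report, line 11, IndexError.
Call chain: main -> bind_quota([2, 8, 10, 8], 8) (called at line 38) -> shape_report([2, 8, 10, 8], 8) (called at line 22).
First divergence: position 5; shown 'hit index 8' vs intended 'hit index 1'.
Intended log window:
  3: shape_report: 4 entries, threshold 8
  4: split_margin: 4 entries, threshold 8
  5: hit index 1
  6: enter screen_input: left 16 right 2
Execution walk:
  split_margin([2, 8, 10, 8], 8) -> 8  [called from shape_report, line 9]
Log line origins:
  1: from main, line 37
  2: from bind_quota, line 21
  3: from shape_report, line 8
  4: from split_margin, line 2
  5: from shape_report, line 10
A correct fix: line 5: replace `acc` with `bound`.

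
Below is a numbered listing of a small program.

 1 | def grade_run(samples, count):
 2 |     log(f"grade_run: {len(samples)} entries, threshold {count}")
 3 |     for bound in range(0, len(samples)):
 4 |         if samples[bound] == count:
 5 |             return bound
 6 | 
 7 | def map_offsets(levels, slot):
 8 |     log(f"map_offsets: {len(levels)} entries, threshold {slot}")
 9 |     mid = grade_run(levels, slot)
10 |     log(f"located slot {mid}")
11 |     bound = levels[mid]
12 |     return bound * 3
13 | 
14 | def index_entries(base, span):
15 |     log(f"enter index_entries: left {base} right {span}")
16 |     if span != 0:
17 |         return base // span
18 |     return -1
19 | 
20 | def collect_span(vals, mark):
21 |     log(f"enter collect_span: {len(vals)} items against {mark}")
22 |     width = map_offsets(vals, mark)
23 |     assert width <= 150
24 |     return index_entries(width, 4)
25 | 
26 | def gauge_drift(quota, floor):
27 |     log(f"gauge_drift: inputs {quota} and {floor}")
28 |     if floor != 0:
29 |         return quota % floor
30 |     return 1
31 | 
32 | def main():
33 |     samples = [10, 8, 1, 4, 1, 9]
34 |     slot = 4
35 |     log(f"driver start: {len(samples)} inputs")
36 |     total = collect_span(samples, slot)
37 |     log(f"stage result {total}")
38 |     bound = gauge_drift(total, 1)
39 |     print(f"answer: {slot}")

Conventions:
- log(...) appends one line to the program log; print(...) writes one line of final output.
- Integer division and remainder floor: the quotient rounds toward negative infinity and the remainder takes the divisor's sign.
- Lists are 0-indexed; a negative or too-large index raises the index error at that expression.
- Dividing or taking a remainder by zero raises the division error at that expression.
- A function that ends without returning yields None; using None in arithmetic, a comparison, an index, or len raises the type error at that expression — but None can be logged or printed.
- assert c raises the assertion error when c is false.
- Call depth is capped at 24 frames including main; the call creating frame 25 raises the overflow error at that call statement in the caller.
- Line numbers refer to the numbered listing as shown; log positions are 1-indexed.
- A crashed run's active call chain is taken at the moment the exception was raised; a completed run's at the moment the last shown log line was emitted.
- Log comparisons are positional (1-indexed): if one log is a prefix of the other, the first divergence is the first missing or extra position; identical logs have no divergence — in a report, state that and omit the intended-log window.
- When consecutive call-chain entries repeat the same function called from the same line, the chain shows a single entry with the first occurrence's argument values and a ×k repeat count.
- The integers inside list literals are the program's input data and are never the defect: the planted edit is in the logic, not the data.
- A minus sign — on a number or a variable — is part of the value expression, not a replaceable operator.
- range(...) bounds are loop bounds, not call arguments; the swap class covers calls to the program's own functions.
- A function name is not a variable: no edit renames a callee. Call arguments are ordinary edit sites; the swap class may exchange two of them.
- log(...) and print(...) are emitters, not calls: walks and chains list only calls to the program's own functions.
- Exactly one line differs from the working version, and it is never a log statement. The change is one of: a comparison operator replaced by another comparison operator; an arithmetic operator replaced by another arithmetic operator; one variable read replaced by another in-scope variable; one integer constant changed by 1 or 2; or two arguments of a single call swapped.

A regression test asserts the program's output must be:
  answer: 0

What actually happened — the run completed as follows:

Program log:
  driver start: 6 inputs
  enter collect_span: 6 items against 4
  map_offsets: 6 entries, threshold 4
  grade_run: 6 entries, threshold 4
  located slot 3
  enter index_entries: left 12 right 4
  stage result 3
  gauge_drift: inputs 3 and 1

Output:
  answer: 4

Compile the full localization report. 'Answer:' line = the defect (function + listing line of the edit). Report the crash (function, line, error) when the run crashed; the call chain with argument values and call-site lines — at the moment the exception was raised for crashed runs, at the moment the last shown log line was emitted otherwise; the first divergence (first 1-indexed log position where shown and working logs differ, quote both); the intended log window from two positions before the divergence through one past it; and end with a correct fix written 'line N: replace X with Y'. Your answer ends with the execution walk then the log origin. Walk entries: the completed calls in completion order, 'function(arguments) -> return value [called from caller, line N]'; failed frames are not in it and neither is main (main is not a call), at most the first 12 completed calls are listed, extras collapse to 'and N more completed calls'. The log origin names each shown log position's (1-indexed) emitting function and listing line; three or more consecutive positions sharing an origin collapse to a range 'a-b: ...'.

Answer: the defect is in main at line 39.
Key observation: No log line changed; the fault shows up purely in the output.
Call chain: main -> gauge_drift(3, 1) (called at line 38).
First divergence: none — the logs agree in full.
Execution walk:
  grade_run([10, 8, 1, 4, 1, 9], 4) -> 3  [called from map_offsets, line 9]
  map_offsets([10, 8, 1, 4, 1, 9], 4) -> 12  [called from collect_span, line 22]
  index_entries(12, 4) -> 3  [called from collect_span, line 24]
  collect_span([10, 8, 1, 4, 1, 9], 4) -> 3  [called from main, line 36]
  gauge_drift(3, 1) -> 0  [called from main, line 38]
Log origins:
  1: emitted by main (line 35)
  2: emitted by collect_span (line 21)
  3: emitted by map_offsets (line 8)
  4: emitted by grade_run (line 2)
  5: emitted by map_offsets (line 10)
  6: emitted by index_entries (line 15)
  7: emitted by main (line 37)
  8: emitted by gauge_drift (line 27)
A correct fix: line 39: replace `slot` with `bound`.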